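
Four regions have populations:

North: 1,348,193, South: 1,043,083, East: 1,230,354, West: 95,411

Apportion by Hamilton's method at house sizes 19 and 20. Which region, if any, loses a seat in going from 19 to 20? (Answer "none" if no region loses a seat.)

At 19 seats: North 7, South 5, East 6, West 1.
At 20 seats: North 7, South 6, East 7, West 0.
West drops from 1 to 0.

West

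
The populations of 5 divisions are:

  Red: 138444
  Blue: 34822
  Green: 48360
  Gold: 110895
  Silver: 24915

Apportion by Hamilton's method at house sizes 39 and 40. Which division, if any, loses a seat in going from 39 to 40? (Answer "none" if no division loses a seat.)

none

At 39 seats: Red 15, Blue 4, Green 5, Gold 12, Silver 3.
At 40 seats: Red 16, Blue 4, Green 5, Gold 12, Silver 3.
No division's allocation decreased.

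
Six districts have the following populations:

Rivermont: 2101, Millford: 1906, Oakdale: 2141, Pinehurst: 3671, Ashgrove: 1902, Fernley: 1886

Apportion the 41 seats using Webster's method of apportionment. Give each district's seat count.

Standard divisor 13607/41 ≈ 331.878; standard quotas: Rivermont 6.331, Millford 5.743, Oakdale 6.451, Pinehurst 11.061, Ashgrove 5.731, Fernley 5.683.
Rounding to the nearest integer gives Rivermont 6, Millford 6, Oakdale 6, Pinehurst 11, Ashgrove 6, Fernley 6 — total 41, matching the house size, so no adjustment is needed.

Rivermont 6, Millford 6, Oakdale 6, Pinehurst 11, Ashgrove 6, Fernley 6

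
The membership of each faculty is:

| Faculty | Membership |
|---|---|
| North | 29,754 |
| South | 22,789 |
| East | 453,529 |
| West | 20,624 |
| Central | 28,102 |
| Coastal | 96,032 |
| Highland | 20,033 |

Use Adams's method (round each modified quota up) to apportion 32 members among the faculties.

Standard divisor 670863/32 ≈ 20964.469; standard quotas: North 1.419, South 1.087, East 21.633, West 0.984, Central 1.340, Coastal 4.581, Highland 0.956.
Rounding up gives 2, 2, 22, 1, 2, 5, 1 = 35 seats, so the divisor must be adjusted.
With modified divisor 23300: modified quotas North 1.277, South 0.978, East 19.465, West 0.885, Central 1.206, Coastal 4.122, Highland 0.860.
Rounding up: North 2, South 1, East 20, West 1, Central 2, Coastal 5, Highland 1 (total 32).

North 2, South 1, East 20, West 1, Central 2, Coastal 5, Highland 1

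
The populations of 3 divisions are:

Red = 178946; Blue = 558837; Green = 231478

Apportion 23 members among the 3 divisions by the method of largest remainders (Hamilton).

Standard divisor: 969261 ÷ 23 ≈ 42141.783.
Standard quotas: Red 4.2463, Blue 13.2609, Green 5.4928.
Lower quotas: Red 4, Blue 13, Green 5 (sum 22, leaving 1 seat).
Remainders in descending order: Green 0.4928, Blue 0.2609, Red 0.2463.
Largest remainder: Green receives the extra seat.

Red=4; Blue=13; Green=6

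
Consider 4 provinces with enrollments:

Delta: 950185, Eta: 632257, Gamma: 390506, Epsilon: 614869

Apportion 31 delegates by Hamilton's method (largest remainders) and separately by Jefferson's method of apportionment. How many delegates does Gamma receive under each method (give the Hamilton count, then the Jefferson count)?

5 and 4

Hamilton: Delta 11, Eta 8, Gamma 5, Epsilon 7.
Jefferson: Delta 12, Eta 8, Gamma 4, Epsilon 7.
Gamma gets 5 under Hamilton and 4 under Jefferson.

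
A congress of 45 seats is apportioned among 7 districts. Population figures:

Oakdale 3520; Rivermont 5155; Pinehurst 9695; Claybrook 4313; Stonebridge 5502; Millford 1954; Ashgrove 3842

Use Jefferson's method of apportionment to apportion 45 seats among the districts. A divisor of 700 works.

With modified divisor 700: modified quotas Oakdale 5.029, Rivermont 7.364, Pinehurst 13.850, Claybrook 6.161, Stonebridge 7.860, Millford 2.791, Ashgrove 5.489.
Rounding down: Oakdale 5, Rivermont 7, Pinehurst 13, Claybrook 6, Stonebridge 7, Millford 2, Ashgrove 5 (total 45).

Oakdale=5, Rivermont=7, Pinehurst=13, Claybrook=6, Stonebridge=7, Millford=2, Ashgrove=5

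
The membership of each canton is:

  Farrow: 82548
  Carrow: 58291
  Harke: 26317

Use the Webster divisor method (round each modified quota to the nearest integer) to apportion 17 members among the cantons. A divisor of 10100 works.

With modified divisor 10100: modified quotas Farrow 8.173, Carrow 5.771, Harke 2.606.
Rounding to the nearest integer: Farrow 8, Carrow 6, Harke 3 (total 17).

Farrow 8; Carrow 6; Harke 3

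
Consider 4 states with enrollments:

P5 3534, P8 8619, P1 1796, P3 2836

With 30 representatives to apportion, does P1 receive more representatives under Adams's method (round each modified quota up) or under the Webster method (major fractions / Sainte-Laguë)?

Adams

Adams: P5 6, P8 15, P1 4, P3 5.
Webster: P5 6, P8 16, P1 3, P3 5.
P1 gets 4 under Adams and 3 under Webster.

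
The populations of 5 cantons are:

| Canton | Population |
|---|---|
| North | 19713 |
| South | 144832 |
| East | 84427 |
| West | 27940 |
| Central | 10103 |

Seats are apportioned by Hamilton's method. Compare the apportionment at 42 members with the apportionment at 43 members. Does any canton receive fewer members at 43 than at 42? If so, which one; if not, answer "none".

At 42 seats: North 3, South 21, East 12, West 4, Central 2.
At 43 seats: North 3, South 22, East 13, West 4, Central 1.
Central drops from 2 to 1.

Central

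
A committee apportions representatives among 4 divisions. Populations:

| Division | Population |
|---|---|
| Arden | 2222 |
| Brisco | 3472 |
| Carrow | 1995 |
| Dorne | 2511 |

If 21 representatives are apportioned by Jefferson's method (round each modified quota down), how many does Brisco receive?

7

Standard divisor 10200/21 ≈ 485.714; standard quotas: Arden 4.575, Brisco 7.148, Carrow 4.107, Dorne 5.170.
Rounding down gives 4, 7, 4, 5 = 20 seats, so the divisor must be adjusted.
With modified divisor 440: modified quotas Arden 5.050, Brisco 7.891, Carrow 4.534, Dorne 5.707.
Rounding down: Arden 5, Brisco 7, Carrow 4, Dorne 5 (total 21).
Brisco receives 7.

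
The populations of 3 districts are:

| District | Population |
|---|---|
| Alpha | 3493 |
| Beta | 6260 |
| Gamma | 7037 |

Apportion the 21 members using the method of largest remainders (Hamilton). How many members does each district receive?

Alpha 4, Beta 8, Gamma 9

The standard divisor is 16790/21 ≈ 799.524.
Standard quotas: Alpha 4.3689, Beta 7.8297, Gamma 8.8015.
Lower quotas: Alpha 4, Beta 7, Gamma 8 (sum 19, leaving 2 seats).
Remainders in descending order: Beta 0.8297, Gamma 0.8015, Alpha 0.3689.
The surplus seats go to Beta, Gamma.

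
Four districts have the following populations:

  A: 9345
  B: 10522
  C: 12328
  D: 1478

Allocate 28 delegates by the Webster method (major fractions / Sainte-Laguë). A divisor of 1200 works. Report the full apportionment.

With modified divisor 1200: modified quotas A 7.787, B 8.768, C 10.273, D 1.232.
Rounding to the nearest integer: A 8, B 9, C 10, D 1 (total 28).

A=8, B=9, C=10, D=1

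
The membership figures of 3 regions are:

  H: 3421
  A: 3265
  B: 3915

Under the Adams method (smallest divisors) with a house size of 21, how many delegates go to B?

Standard divisor 10601/21 ≈ 504.81; standard quotas: H 6.777, A 6.468, B 7.755.
Rounding up gives 7, 7, 8 = 22 seats, so the divisor must be adjusted.
With modified divisor 550: modified quotas H 6.220, A 5.936, B 7.118.
Rounding up: H 7, A 6, B 8 (total 21).
B receives 8.

8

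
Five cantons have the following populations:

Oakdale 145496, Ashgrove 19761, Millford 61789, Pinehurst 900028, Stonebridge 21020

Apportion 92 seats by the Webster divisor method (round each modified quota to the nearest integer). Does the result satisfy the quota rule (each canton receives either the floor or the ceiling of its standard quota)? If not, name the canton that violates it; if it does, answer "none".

Pinehurst

Standard quotas: Oakdale 11.659, Ashgrove 1.584, Millford 4.951, Pinehurst 72.122, Stonebridge 1.684.
Webster allocation: Oakdale 12, Ashgrove 2, Millford 5, Pinehurst 71, Stonebridge 2.
Pinehurst has quota 72.122 (lower 72, upper 73) but receives 71 — outside the quota interval.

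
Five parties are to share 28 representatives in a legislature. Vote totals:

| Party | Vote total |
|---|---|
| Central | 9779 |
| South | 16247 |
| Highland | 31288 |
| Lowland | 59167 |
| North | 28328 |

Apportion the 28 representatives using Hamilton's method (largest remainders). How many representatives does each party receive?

Central 2, South 3, Highland 6, Lowland 11, North 6

Total 144809; standard divisor 144809/28 ≈ 5171.75.
Standard quotas: Central 1.8908, South 3.1415, Highland 6.0498, Lowland 11.4404, North 5.4774.
Lower quotas: Central 1, South 3, Highland 6, Lowland 11, North 5 (sum 26, leaving 2 seats).
Remainders in descending order: Central 0.8908, North 0.4774, Lowland 0.4404, South 0.1415, Highland 0.0498.
The surplus seats go to Central, North.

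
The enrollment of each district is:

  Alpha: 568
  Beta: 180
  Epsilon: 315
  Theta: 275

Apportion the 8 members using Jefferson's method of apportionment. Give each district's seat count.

Standard divisor 1338/8 ≈ 167.25; standard quotas: Alpha 3.396, Beta 1.076, Epsilon 1.883, Theta 1.644.
Rounding down gives 3, 1, 1, 1 = 6 seats, so the divisor must be adjusted.
With modified divisor 140: modified quotas Alpha 4.057, Beta 1.286, Epsilon 2.250, Theta 1.964.
Rounding down: Alpha 4, Beta 1, Epsilon 2, Theta 1 (total 8).

Alpha 4; Beta 1; Epsilon 2; Theta 1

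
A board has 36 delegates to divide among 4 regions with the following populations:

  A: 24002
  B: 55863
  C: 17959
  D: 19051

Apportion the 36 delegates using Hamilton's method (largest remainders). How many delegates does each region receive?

The standard divisor is 116875/36 ≈ 3246.528.
Standard quotas: A 7.3931, B 17.2070, C 5.5318, D 5.8681.
Lower quotas: A 7, B 17, C 5, D 5 (sum 34, leaving 2 seats).
Remainders in descending order: D 0.8681, C 0.5318, A 0.3931, B 0.2070.
Largest remainders: D, C receive the extra seats.

A 7; B 17; C 6; D 6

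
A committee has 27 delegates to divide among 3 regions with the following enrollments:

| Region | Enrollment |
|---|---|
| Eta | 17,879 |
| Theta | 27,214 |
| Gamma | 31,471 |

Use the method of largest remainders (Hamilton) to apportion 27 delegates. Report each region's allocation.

Eta 6, Theta 10, Gamma 11

The standard divisor is 76564/27 ≈ 2835.704.
Standard quotas: Eta 6.3050, Theta 9.5969, Gamma 11.0981.
Lower quotas: Eta 6, Theta 9, Gamma 11 (sum 26, leaving 1 seat).
Remainders in descending order: Theta 0.5969, Eta 0.3050, Gamma 0.0981.
Largest remainder: Theta receives the extra seat.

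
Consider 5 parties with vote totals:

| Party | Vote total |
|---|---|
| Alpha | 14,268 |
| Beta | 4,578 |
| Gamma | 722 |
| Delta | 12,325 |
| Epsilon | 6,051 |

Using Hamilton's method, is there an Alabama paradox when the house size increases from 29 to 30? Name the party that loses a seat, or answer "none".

Gamma

At 29 seats: Alpha 11, Beta 3, Gamma 1, Delta 9, Epsilon 5.
At 30 seats: Alpha 11, Beta 4, Gamma 0, Delta 10, Epsilon 5.
Gamma drops from 1 to 0.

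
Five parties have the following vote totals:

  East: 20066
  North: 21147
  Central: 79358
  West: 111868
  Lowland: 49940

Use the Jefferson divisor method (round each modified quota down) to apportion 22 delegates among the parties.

Standard divisor 282379/22 ≈ 12835.409; standard quotas: East 1.563, North 1.648, Central 6.183, West 8.716, Lowland 3.891.
Rounding down gives 1, 1, 6, 8, 3 = 19 seats, so the divisor must be adjusted.
With modified divisor 11300: modified quotas East 1.776, North 1.871, Central 7.023, West 9.900, Lowland 4.419.
Rounding down: East 1, North 1, Central 7, West 9, Lowland 4 (total 22).

East: 1; North: 1; Central: 7; West: 9; Lowland: 4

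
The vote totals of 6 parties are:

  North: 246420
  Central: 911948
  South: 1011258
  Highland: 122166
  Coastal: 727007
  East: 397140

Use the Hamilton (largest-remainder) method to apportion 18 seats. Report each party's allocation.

North 1, Central 5, South 5, Highland 1, Coastal 4, East 2

The standard divisor is 3415939/18 ≈ 189774.389.
Standard quotas: North 1.2985, Central 4.8054, South 5.3287, Highland 0.6437, Coastal 3.8309, East 2.0927.
Lower quotas: North 1, Central 4, South 5, Highland 0, Coastal 3, East 2 (sum 15, leaving 3 seats).
Remainders in descending order: Coastal 0.8309, Central 0.8054, Highland 0.6437, South 0.3287, North 0.2985, East 0.0927.
The surplus seats go to Coastal, Central, Highland.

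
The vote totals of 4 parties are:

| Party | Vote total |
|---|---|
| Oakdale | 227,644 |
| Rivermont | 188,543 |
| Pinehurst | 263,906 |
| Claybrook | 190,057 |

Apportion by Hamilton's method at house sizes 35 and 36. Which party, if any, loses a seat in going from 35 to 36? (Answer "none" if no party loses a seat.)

none

At 35 seats: Oakdale 9, Rivermont 7, Pinehurst 11, Claybrook 8.
At 36 seats: Oakdale 9, Rivermont 8, Pinehurst 11, Claybrook 8.
No party's allocation decreased.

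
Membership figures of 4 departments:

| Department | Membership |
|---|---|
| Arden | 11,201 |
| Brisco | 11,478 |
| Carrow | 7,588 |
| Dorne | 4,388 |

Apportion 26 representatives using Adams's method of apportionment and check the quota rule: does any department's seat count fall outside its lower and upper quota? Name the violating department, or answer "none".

none

Standard quotas: Arden 8.404, Brisco 8.611, Carrow 5.693, Dorne 3.292.
Adams allocation: Arden 8, Brisco 8, Carrow 6, Dorne 4.
Every allocation lies between the lower and upper quota.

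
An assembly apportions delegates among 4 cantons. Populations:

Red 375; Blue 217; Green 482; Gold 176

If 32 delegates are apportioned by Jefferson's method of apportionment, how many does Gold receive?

4

Standard divisor 1250/32 ≈ 39.062; standard quotas: Red 9.600, Blue 5.555, Green 12.339, Gold 4.506.
Rounding down gives 9, 5, 12, 4 = 30 seats, so the divisor must be adjusted.
With modified divisor 37: modified quotas Red 10.135, Blue 5.865, Green 13.027, Gold 4.757.
Rounding down: Red 10, Blue 5, Green 13, Gold 4 (total 32).
Gold receives 4.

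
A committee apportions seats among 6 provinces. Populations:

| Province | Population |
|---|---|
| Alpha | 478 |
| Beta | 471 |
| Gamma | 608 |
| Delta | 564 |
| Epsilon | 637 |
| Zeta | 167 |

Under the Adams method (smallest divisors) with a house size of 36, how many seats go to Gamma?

7

Standard divisor 2925/36 ≈ 81.25; standard quotas: Alpha 5.883, Beta 5.797, Gamma 7.483, Delta 6.942, Epsilon 7.840, Zeta 2.055.
Rounding up gives 6, 6, 8, 7, 8, 3 = 38 seats, so the divisor must be adjusted.
With modified divisor 90: modified quotas Alpha 5.311, Beta 5.233, Gamma 6.756, Delta 6.267, Epsilon 7.078, Zeta 1.856.
Rounding up: Alpha 6, Beta 6, Gamma 7, Delta 7, Epsilon 8, Zeta 2 (total 36).
Gamma receives 7.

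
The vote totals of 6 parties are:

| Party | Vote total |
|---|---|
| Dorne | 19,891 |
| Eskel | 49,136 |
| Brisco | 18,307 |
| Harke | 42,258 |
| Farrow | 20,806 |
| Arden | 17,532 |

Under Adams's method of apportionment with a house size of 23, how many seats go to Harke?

Standard divisor 167930/23 ≈ 7301.304; standard quotas: Dorne 2.724, Eskel 6.730, Brisco 2.507, Harke 5.788, Farrow 2.850, Arden 2.401.
Rounding up gives 3, 7, 3, 6, 3, 3 = 25 seats, so the divisor must be adjusted.
With modified divisor 8600: modified quotas Dorne 2.313, Eskel 5.713, Brisco 2.129, Harke 4.914, Farrow 2.419, Arden 2.039.
Rounding up: Dorne 3, Eskel 6, Brisco 3, Harke 5, Farrow 3, Arden 3 (total 23).
Harke receives 5.

5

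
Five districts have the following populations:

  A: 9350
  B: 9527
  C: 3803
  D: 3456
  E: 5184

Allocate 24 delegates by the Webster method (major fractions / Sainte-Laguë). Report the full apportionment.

A 7, B 7, C 3, D 3, E 4

Standard divisor 31320/24 ≈ 1305; standard quotas: A 7.165, B 7.300, C 2.914, D 2.648, E 3.972.
Rounding to the nearest integer gives A 7, B 7, C 3, D 3, E 4 — total 24, matching the house size, so no adjustment is needed.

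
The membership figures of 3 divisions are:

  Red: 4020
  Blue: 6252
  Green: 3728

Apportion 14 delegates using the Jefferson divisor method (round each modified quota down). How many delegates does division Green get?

Standard divisor 14000/14 ≈ 1000; standard quotas: Red 4.020, Blue 6.252, Green 3.728.
Rounding down gives 4, 6, 3 = 13 seats, so the divisor must be adjusted.
With modified divisor 900: modified quotas Red 4.467, Blue 6.947, Green 4.142.
Rounding down: Red 4, Blue 6, Green 4 (total 14).
Green receives 4.

4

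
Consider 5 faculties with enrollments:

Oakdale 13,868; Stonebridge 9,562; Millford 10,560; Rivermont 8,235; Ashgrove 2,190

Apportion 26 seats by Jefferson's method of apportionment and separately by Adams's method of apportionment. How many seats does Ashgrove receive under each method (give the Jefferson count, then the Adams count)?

Jefferson: Oakdale 8, Stonebridge 6, Millford 6, Rivermont 5, Ashgrove 1.
Adams: Oakdale 8, Stonebridge 5, Millford 6, Rivermont 5, Ashgrove 2.
Ashgrove gets 1 under Jefferson and 2 under Adams.

1 and 2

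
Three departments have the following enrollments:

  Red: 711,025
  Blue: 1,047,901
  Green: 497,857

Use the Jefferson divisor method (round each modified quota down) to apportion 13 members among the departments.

Standard divisor 2256783/13 ≈ 173598.692; standard quotas: Red 4.096, Blue 6.036, Green 2.868.
Rounding down gives 4, 6, 2 = 12 seats, so the divisor must be adjusted.
With modified divisor 157800: modified quotas Red 4.506, Blue 6.641, Green 3.155.
Rounding down: Red 4, Blue 6, Green 3 (total 13).

Red: 4, Blue: 6, Green: 3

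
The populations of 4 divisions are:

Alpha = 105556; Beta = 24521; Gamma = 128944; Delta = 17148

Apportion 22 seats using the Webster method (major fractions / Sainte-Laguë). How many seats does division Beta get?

2

Standard divisor 276169/22 ≈ 12553.136; standard quotas: Alpha 8.409, Beta 1.953, Gamma 10.272, Delta 1.366.
Rounding to the nearest integer gives 8, 2, 10, 1 = 21 seats, so the divisor must be adjusted.
With modified divisor 12350: modified quotas Alpha 8.547, Beta 1.986, Gamma 10.441, Delta 1.389.
Rounding to the nearest integer: Alpha 9, Beta 2, Gamma 10, Delta 1 (total 22).
Beta receives 2.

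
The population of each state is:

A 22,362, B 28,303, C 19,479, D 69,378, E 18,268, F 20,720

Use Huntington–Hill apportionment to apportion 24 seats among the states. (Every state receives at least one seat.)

A 3, B 4, C 3, D 9, E 2, F 3

With divisor 7705: modified quotas A 2.902, B 3.673, C 2.528, D 9.004, E 2.371, F 2.689.
Geometric-mean thresholds: A √(2·3)=2.449, B √(3·4)=3.464, C √(2·3)=2.449, D √(9·10)=9.487, E √(2·3)=2.449, F √(2·3)=2.449.
Each quota rounded against its threshold gives A 3, B 4, C 3, D 9, E 2, F 3 (total 24).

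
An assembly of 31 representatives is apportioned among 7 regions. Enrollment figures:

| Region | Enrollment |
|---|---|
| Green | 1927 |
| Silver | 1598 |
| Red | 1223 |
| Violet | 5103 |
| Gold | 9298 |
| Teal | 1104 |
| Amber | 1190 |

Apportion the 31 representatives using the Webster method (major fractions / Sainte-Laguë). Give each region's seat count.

Green=3; Silver=2; Red=2; Violet=7; Gold=13; Teal=2; Amber=2

Standard divisor 21443/31 ≈ 691.71; standard quotas: Green 2.786, Silver 2.310, Red 1.768, Violet 7.377, Gold 13.442, Teal 1.596, Amber 1.720.
Rounding to the nearest integer gives Green 3, Silver 2, Red 2, Violet 7, Gold 13, Teal 2, Amber 2 — total 31, matching the house size, so no adjustment is needed.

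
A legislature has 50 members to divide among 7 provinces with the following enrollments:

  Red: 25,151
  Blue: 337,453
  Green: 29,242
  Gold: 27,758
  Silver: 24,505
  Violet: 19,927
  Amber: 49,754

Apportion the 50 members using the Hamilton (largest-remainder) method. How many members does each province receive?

Total 513790; standard divisor 513790/50 ≈ 10275.8.
Standard quotas: Red 2.4476, Blue 32.8396, Green 2.8457, Gold 2.7013, Silver 2.3847, Violet 1.9392, Amber 4.8419.
Lower quotas: Red 2, Blue 32, Green 2, Gold 2, Silver 2, Violet 1, Amber 4 (sum 45, leaving 5 seats).
Remainders in descending order: Violet 0.9392, Green 0.8457, Amber 0.8419, Blue 0.8396, Gold 0.7013, Red 0.4476, Silver 0.3847.
The surplus seats go to Violet, Green, Amber, Blue, Gold.

Red: 2, Blue: 33, Green: 3, Gold: 3, Silver: 2, Violet: 2, Amber: 5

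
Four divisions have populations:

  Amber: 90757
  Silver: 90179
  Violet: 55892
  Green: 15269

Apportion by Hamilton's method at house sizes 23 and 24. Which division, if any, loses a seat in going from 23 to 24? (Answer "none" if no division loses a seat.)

Green

At 23 seats: Amber 8, Silver 8, Violet 5, Green 2.
At 24 seats: Amber 9, Silver 9, Violet 5, Green 1.
Green drops from 2 to 1.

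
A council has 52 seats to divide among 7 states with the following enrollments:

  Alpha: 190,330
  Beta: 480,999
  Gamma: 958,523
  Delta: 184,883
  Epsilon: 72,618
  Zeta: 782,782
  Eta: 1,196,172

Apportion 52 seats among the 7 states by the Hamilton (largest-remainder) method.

Standard divisor: 3866307 ÷ 52 ≈ 74352.058.
Standard quotas: Alpha 2.5598, Beta 6.4692, Gamma 12.8917, Delta 2.4866, Epsilon 0.9767, Zeta 10.5280, Eta 16.0879.
Lower quotas: Alpha 2, Beta 6, Gamma 12, Delta 2, Epsilon 0, Zeta 10, Eta 16 (sum 48, leaving 4 seats).
Remainders in descending order: Epsilon 0.9767, Gamma 0.8917, Alpha 0.5598, Zeta 0.5280, Delta 0.4866, Beta 0.4692, Eta 0.0879.
The surplus seats go to Epsilon, Gamma, Alpha, Zeta.

Alpha 3, Beta 6, Gamma 13, Delta 2, Epsilon 1, Zeta 11, Eta 16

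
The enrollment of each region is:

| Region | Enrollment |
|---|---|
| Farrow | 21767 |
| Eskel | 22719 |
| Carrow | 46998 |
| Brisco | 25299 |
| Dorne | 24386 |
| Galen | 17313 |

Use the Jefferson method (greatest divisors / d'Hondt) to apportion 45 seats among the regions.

Farrow 6, Eskel 6, Carrow 14, Brisco 7, Dorne 7, Galen 5

Standard divisor 158482/45 ≈ 3521.822; standard quotas: Farrow 6.181, Eskel 6.451, Carrow 13.345, Brisco 7.183, Dorne 6.924, Galen 4.916.
Rounding down gives 6, 6, 13, 7, 6, 4 = 42 seats, so the divisor must be adjusted.
With modified divisor 3300: modified quotas Farrow 6.596, Eskel 6.885, Carrow 14.242, Brisco 7.666, Dorne 7.390, Galen 5.246.
Rounding down: Farrow 6, Eskel 6, Carrow 14, Brisco 7, Dorne 7, Galen 5 (total 45).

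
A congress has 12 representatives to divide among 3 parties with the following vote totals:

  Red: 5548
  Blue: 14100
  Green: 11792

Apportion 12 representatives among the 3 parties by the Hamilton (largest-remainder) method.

Red=2; Blue=5; Green=5

Total 31440; standard divisor 31440/12 = 2620.
Standard quotas: Red 2.1176, Blue 5.3817, Green 4.5008.
Lower quotas: Red 2, Blue 5, Green 4 (sum 11, leaving 1 seat).
Remainders in descending order: Green 0.5008, Blue 0.3817, Red 0.1176.
Largest remainder: Green receives the extra seat.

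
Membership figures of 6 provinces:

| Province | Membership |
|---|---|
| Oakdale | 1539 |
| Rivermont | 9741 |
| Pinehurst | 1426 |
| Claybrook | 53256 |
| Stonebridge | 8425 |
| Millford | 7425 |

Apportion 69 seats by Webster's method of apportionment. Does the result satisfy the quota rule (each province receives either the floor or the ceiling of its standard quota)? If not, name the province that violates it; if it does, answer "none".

Claybrook

Standard quotas: Oakdale 1.298, Rivermont 8.216, Pinehurst 1.203, Claybrook 44.916, Stonebridge 7.106, Millford 6.262.
Webster allocation: Oakdale 1, Rivermont 8, Pinehurst 1, Claybrook 46, Stonebridge 7, Millford 6.
Claybrook has quota 44.916 (lower 44, upper 45) but receives 46 — outside the quota interval.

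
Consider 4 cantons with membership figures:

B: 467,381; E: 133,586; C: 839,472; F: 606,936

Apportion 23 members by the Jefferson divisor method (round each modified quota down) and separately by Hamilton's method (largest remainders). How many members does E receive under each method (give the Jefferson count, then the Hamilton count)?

1 and 2

Jefferson: B 5, E 1, C 10, F 7.
Hamilton: B 5, E 2, C 9, F 7.
E gets 1 under Jefferson and 2 under Hamilton.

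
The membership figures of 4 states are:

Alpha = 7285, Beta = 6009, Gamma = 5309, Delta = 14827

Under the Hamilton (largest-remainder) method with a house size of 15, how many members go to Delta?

The standard divisor is 33430/15 ≈ 2228.667.
Standard quotas: Alpha 3.2688, Beta 2.6962, Gamma 2.3821, Delta 6.6529.
Lower quotas: Alpha 3, Beta 2, Gamma 2, Delta 6 (sum 13, leaving 2 seats).
Remainders in descending order: Beta 0.6962, Delta 0.6529, Gamma 0.3821, Alpha 0.2688.
The surplus seats go to Beta, Delta.
Delta receives 7.

7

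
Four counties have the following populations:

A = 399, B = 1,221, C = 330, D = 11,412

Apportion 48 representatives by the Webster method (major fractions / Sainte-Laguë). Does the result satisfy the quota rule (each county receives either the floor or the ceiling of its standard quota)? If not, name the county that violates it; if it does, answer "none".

D

Standard quotas: A 1.433, B 4.386, C 1.185, D 40.995.
Webster allocation: A 1, B 4, C 1, D 42.
D has quota 40.995 (lower 40, upper 41) but receives 42 — outside the quota interval.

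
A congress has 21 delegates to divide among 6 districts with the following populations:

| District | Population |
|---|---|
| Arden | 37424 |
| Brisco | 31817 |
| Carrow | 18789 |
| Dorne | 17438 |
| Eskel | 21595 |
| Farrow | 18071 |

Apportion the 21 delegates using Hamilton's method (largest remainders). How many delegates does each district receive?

Arden 5; Brisco 5; Carrow 3; Dorne 2; Eskel 3; Farrow 3

The standard divisor is 145134/21 ≈ 6911.143.
Standard quotas: Arden 5.4150, Brisco 4.6037, Carrow 2.7187, Dorne 2.5232, Eskel 3.1247, Farrow 2.6148.
Lower quotas: Arden 5, Brisco 4, Carrow 2, Dorne 2, Eskel 3, Farrow 2 (sum 18, leaving 3 seats).
Remainders in descending order: Carrow 0.7187, Farrow 0.6148, Brisco 0.6037, Dorne 0.5232, Arden 0.4150, Eskel 0.1247.
Largest remainders: Carrow, Farrow, Brisco receive the extra seats.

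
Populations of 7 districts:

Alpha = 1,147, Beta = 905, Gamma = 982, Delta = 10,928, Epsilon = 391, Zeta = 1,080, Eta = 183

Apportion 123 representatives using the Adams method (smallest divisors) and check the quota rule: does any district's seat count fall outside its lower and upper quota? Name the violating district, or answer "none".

Standard quotas: Alpha 9.034, Beta 7.128, Gamma 7.735, Delta 86.075, Epsilon 3.080, Zeta 8.507, Eta 1.441.
Adams allocation: Alpha 9, Beta 7, Gamma 8, Delta 84, Epsilon 4, Zeta 9, Eta 2.
Delta has quota 86.075 (lower 86, upper 87) but receives 84 — outside the quota interval.

Delta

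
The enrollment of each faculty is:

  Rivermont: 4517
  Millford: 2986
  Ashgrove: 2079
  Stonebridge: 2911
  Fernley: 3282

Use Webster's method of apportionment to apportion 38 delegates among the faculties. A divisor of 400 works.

With modified divisor 400: modified quotas Rivermont 11.293, Millford 7.465, Ashgrove 5.197, Stonebridge 7.277, Fernley 8.205.
Rounding to the nearest integer: Rivermont 11, Millford 7, Ashgrove 5, Stonebridge 7, Fernley 8 (total 38).

Rivermont 11, Millford 7, Ashgrove 5, Stonebridge 7, Fernley 8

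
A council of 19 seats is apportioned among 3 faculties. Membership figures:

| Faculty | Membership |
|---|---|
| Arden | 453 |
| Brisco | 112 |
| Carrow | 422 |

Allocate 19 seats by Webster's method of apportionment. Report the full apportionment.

Standard divisor 987/19 ≈ 51.947; standard quotas: Arden 8.720, Brisco 2.156, Carrow 8.124.
Rounding to the nearest integer gives Arden 9, Brisco 2, Carrow 8 — total 19, matching the house size, so no adjustment is needed.

Arden=9, Brisco=2, Carrow=8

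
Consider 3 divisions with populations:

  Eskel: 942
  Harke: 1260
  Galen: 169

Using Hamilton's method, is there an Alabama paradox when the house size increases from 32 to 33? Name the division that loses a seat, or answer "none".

At 32 seats: Eskel 13, Harke 17, Galen 2.
At 33 seats: Eskel 13, Harke 18, Galen 2.
No division's allocation decreased.

none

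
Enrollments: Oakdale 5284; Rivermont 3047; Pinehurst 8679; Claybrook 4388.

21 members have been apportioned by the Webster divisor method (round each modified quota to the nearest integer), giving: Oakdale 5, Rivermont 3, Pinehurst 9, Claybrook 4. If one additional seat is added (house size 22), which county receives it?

Priority for the next seat is population ÷ (current seats + 0.5).
Priorities: Oakdale 960.727, Rivermont 870.571, Pinehurst 913.579, Claybrook 975.111.
Highest priority: Claybrook.

Claybrook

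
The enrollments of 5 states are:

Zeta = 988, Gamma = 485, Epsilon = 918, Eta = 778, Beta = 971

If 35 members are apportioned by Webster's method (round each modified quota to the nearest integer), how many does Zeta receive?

8

Standard divisor 4140/35 ≈ 118.286; standard quotas: Zeta 8.353, Gamma 4.100, Epsilon 7.761, Eta 6.577, Beta 8.209.
Rounding to the nearest integer gives Zeta 8, Gamma 4, Epsilon 8, Eta 7, Beta 8 — total 35, matching the house size, so no adjustment is needed.
Zeta receives 8.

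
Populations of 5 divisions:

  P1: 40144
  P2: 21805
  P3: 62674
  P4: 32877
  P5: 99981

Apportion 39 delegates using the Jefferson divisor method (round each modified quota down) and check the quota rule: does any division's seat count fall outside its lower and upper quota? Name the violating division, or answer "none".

Standard quotas: P1 6.081, P2 3.303, P3 9.493, P4 4.980, P5 15.144.
Jefferson allocation: P1 6, P2 3, P3 10, P4 5, P5 15.
Every allocation lies between the lower and upper quota.

none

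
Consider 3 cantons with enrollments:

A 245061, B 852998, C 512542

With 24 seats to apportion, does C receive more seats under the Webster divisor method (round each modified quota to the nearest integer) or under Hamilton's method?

Webster: A 4, B 12, C 8.
Hamilton: A 4, B 13, C 7.
C gets 8 under Webster and 7 under Hamilton.

Webster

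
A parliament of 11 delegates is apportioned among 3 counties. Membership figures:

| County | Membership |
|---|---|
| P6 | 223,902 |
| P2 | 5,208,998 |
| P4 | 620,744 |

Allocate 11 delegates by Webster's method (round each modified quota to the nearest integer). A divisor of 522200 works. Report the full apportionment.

P6: 0, P2: 10, P4: 1

With modified divisor 522200: modified quotas P6 0.429, P2 9.975, P4 1.189.
Rounding to the nearest integer: P6 0, P2 10, P4 1 (total 11).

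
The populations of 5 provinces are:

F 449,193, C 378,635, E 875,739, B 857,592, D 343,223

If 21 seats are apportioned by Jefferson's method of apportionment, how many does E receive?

7

Standard divisor 2904382/21 ≈ 138303.905; standard quotas: F 3.248, C 2.738, E 6.332, B 6.201, D 2.482.
Rounding down gives 3, 2, 6, 6, 2 = 19 seats, so the divisor must be adjusted.
With modified divisor 123800: modified quotas F 3.628, C 3.058, E 7.074, B 6.927, D 2.772.
Rounding down: F 3, C 3, E 7, B 6, D 2 (total 21).
E receives 7.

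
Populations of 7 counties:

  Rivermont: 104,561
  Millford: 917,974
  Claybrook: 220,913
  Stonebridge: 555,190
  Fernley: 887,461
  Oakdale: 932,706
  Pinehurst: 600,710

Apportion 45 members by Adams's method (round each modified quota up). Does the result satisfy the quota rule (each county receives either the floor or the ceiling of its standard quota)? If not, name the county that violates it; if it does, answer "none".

Standard quotas: Rivermont 1.115, Millford 9.790, Claybrook 2.356, Stonebridge 5.921, Fernley 9.465, Oakdale 9.947, Pinehurst 6.406.
Adams allocation: Rivermont 2, Millford 9, Claybrook 3, Stonebridge 6, Fernley 9, Oakdale 10, Pinehurst 6.
Every allocation lies between the lower and upper quota.

none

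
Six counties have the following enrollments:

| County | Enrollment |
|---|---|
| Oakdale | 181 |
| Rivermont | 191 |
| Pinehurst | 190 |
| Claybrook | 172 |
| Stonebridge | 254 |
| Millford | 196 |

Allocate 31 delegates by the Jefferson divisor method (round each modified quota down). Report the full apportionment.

Standard divisor 1184/31 ≈ 38.194; standard quotas: Oakdale 4.739, Rivermont 5.001, Pinehurst 4.975, Claybrook 4.503, Stonebridge 6.650, Millford 5.132.
Rounding down gives 4, 5, 4, 4, 6, 5 = 28 seats, so the divisor must be adjusted.
With modified divisor 35: modified quotas Oakdale 5.171, Rivermont 5.457, Pinehurst 5.429, Claybrook 4.914, Stonebridge 7.257, Millford 5.600.
Rounding down: Oakdale 5, Rivermont 5, Pinehurst 5, Claybrook 4, Stonebridge 7, Millford 5 (total 31).

Oakdale 5, Rivermont 5, Pinehurst 5, Claybrook 4, Stonebridge 7, Millford 5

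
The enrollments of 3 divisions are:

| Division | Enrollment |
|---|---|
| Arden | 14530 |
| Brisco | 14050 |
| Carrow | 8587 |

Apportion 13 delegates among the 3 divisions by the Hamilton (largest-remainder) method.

Total 37167; standard divisor 37167/13 = 2859.
Standard quotas: Arden 5.0822, Brisco 4.9143, Carrow 3.0035.
Lower quotas: Arden 5, Brisco 4, Carrow 3 (sum 12, leaving 1 seat).
Remainders in descending order: Brisco 0.9143, Arden 0.0822, Carrow 0.0035.
The surplus seat goes to Brisco.

Arden 5; Brisco 5; Carrow 3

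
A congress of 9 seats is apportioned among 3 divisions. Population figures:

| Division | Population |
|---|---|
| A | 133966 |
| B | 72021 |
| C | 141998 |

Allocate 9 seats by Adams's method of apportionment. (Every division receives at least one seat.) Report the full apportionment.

Standard divisor 347985/9 ≈ 38665; standard quotas: A 3.465, B 1.863, C 3.673.
Rounding up gives 4, 2, 4 = 10 seats, so the divisor must be adjusted.
With modified divisor 46000: modified quotas A 2.912, B 1.566, C 3.087.
Rounding up: A 3, B 2, C 4 (total 9).

A 3, B 2, C 4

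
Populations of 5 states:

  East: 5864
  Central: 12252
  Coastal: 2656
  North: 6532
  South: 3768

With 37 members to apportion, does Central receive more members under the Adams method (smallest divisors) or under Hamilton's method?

Hamilton

Adams: East 7, Central 14, Coastal 3, North 8, South 5.
Hamilton: East 7, Central 15, Coastal 3, North 8, South 4.
Central gets 14 under Adams and 15 under Hamilton.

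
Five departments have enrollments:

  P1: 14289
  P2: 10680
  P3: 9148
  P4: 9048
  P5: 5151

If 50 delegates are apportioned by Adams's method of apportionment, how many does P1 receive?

15

Standard divisor 48316/50 ≈ 966.32; standard quotas: P1 14.787, P2 11.052, P3 9.467, P4 9.363, P5 5.331.
Rounding up gives 15, 12, 10, 10, 6 = 53 seats, so the divisor must be adjusted.
With modified divisor 1019: modified quotas P1 14.023, P2 10.481, P3 8.977, P4 8.879, P5 5.055.
Rounding up: P1 15, P2 11, P3 9, P4 9, P5 6 (total 50).
P1 receives 15.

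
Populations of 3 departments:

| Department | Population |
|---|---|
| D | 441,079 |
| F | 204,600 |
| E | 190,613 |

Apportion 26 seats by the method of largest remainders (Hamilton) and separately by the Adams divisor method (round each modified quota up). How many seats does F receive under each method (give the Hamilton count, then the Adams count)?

6 and 7

Hamilton: D 14, F 6, E 6.
Adams: D 13, F 7, E 6.
F gets 6 under Hamilton and 7 under Adams.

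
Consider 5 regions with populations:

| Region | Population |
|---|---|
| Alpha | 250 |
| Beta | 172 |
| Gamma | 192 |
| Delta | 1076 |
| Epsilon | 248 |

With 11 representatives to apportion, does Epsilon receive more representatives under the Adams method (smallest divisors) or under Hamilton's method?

Adams

Adams: Alpha 2, Beta 1, Gamma 1, Delta 5, Epsilon 2.
Hamilton: Alpha 2, Beta 1, Gamma 1, Delta 6, Epsilon 1.
Epsilon gets 2 under Adams and 1 under Hamilton.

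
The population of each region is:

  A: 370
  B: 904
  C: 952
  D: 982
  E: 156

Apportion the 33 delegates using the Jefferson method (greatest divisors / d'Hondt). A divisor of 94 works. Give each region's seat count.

A 3; B 9; C 10; D 10; E 1

With modified divisor 94: modified quotas A 3.936, B 9.617, C 10.128, D 10.447, E 1.660.
Rounding down: A 3, B 9, C 10, D 10, E 1 (total 33).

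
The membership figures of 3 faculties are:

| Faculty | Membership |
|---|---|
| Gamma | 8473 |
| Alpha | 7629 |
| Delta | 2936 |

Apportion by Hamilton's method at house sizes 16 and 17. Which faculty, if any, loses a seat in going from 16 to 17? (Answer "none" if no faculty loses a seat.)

none

At 16 seats: Gamma 7, Alpha 6, Delta 3.
At 17 seats: Gamma 7, Alpha 7, Delta 3.
No faculty's allocation decreased.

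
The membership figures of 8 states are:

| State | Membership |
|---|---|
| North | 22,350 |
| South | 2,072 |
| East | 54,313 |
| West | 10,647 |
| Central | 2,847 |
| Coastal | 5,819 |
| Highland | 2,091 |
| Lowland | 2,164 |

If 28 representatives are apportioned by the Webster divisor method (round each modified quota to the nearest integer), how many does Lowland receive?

1

Standard divisor 102303/28 ≈ 3653.679; standard quotas: North 6.117, South 0.567, East 14.865, West 2.914, Central 0.779, Coastal 1.593, Highland 0.572, Lowland 0.592.
Rounding to the nearest integer gives 6, 1, 15, 3, 1, 2, 1, 1 = 30 seats, so the divisor must be adjusted.
With modified divisor 3950: modified quotas North 5.658, South 0.525, East 13.750, West 2.695, Central 0.721, Coastal 1.473, Highland 0.529, Lowland 0.548.
Rounding to the nearest integer: North 6, South 1, East 14, West 3, Central 1, Coastal 1, Highland 1, Lowland 1 (total 28).
Lowland receives 1.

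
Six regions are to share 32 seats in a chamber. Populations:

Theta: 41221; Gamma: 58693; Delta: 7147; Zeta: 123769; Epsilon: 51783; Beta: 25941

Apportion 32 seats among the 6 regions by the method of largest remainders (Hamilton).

The standard divisor is 308554/32 ≈ 9642.312.
Standard quotas: Theta 4.2750, Gamma 6.0870, Delta 0.7412, Zeta 12.8360, Epsilon 5.3704, Beta 2.6903.
Lower quotas: Theta 4, Gamma 6, Delta 0, Zeta 12, Epsilon 5, Beta 2 (sum 29, leaving 3 seats).
Remainders in descending order: Zeta 0.8360, Delta 0.7412, Beta 0.6903, Epsilon 0.3704, Theta 0.2750, Gamma 0.0870.
The surplus seats go to Zeta, Delta, Beta.

Theta 4; Gamma 6; Delta 1; Zeta 13; Epsilon 5; Beta 3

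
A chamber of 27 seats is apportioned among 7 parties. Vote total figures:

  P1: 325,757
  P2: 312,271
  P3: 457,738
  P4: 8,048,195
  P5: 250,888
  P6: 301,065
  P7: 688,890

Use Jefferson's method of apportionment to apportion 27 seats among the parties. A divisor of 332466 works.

P1=0; P2=0; P3=1; P4=24; P5=0; P6=0; P7=2

With modified divisor 332466: modified quotas P1 0.980, P2 0.939, P3 1.377, P4 24.208, P5 0.755, P6 0.906, P7 2.072.
Rounding down: P1 0, P2 0, P3 1, P4 24, P5 0, P6 0, P7 2 (total 27).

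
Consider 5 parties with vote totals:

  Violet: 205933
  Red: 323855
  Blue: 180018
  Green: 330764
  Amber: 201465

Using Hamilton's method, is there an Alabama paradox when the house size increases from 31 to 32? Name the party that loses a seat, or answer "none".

At 31 seats: Violet 5, Red 8, Blue 5, Green 8, Amber 5.
At 32 seats: Violet 5, Red 8, Blue 5, Green 9, Amber 5.
No party's allocation decreased.

none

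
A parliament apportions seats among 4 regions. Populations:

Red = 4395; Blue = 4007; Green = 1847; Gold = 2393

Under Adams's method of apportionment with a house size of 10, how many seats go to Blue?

3

Standard divisor 12642/10 ≈ 1264.2; standard quotas: Red 3.477, Blue 3.170, Green 1.461, Gold 1.893.
Rounding up gives 4, 4, 2, 2 = 12 seats, so the divisor must be adjusted.
With modified divisor 1700: modified quotas Red 2.585, Blue 2.357, Green 1.086, Gold 1.408.
Rounding up: Red 3, Blue 3, Green 2, Gold 2 (total 10).
Blue receives 3.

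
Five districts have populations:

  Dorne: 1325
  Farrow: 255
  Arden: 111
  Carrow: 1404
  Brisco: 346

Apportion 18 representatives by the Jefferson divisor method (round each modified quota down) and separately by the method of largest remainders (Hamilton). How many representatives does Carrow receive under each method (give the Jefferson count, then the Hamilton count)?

Jefferson: Dorne 7, Farrow 1, Arden 0, Carrow 8, Brisco 2.
Hamilton: Dorne 7, Farrow 1, Arden 1, Carrow 7, Brisco 2.
Carrow gets 8 under Jefferson and 7 under Hamilton.

8 and 7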